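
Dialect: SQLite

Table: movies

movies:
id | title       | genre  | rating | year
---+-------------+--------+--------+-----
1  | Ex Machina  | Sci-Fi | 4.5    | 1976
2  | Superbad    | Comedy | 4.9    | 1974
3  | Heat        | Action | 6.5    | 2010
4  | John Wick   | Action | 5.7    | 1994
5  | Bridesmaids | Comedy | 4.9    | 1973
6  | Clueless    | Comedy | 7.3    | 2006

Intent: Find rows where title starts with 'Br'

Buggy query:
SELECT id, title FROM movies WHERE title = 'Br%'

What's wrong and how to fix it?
Bug: Wildcards only work with LIKE; '=' treats '%' as a literal character

Fix: Use LIKE for wildcard pattern matching

Corrected query:
SELECT id, title FROM movies WHERE title LIKE 'Br%'

Result:
id | title      
---+------------
5  | Bridesmaids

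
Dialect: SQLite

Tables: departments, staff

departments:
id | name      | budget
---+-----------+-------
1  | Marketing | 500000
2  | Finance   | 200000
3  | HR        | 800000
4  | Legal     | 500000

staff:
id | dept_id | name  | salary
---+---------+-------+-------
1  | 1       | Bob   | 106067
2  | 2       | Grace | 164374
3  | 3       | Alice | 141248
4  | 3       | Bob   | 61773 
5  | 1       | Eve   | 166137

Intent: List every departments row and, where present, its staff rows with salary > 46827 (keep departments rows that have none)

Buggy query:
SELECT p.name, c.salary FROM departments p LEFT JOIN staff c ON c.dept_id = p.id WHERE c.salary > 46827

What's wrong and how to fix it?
Bug: Filtering c.salary in WHERE discards the NULL rows produced by LEFT JOIN, turning it into an inner join

Fix: Put 'c.salary > 46827' in the JOIN's ON clause instead of WHERE

Corrected query:
SELECT p.name, c.salary FROM departments p LEFT JOIN staff c ON c.dept_id = p.id AND c.salary > 46827

Result:
name      | salary
----------+-------
Marketing | 106067
Marketing | 166137
Finance   | 164374
HR        | 61773 
HR        | 141248
Legal     | NULL  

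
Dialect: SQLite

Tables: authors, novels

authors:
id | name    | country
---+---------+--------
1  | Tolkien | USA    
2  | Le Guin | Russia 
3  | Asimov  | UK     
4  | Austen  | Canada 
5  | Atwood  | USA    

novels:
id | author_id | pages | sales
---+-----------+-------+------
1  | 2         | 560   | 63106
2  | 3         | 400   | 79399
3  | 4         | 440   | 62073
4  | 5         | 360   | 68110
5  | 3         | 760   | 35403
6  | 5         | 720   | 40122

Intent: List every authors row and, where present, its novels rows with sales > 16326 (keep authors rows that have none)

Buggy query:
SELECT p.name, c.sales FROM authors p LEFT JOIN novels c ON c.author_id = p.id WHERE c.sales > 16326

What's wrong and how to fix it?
Bug: Filtering c.sales in WHERE discards the NULL rows produced by LEFT JOIN, turning it into an inner join

Fix: Move the right-table condition into the ON clause so unmatched parents are kept

Corrected query:
SELECT p.name, c.sales FROM authors p LEFT JOIN novels c ON c.author_id = p.id AND c.sales > 16326

Result:
name    | sales
--------+------
Tolkien | NULL 
Le Guin | 63106
Asimov  | 35403
Asimov  | 79399
Austen  | 62073
Atwood  | 40122
Atwood  | 68110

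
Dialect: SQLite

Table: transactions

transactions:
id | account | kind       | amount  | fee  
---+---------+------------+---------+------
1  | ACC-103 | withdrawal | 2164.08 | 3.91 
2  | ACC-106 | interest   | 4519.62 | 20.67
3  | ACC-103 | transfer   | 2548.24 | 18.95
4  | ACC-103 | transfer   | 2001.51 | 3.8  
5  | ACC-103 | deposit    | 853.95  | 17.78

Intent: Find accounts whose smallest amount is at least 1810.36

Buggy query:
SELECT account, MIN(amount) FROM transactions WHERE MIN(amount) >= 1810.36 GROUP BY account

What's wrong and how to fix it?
Bug: MIN() in WHERE is a misuse of aggregate

Fix: Replace WHERE with HAVING after the GROUP BY

Corrected query:
SELECT account, MIN(amount) FROM transactions GROUP BY account HAVING MIN(amount) >= 1810.36

Result:
account | MIN(amount)
--------+------------
ACC-106 | 4519.62    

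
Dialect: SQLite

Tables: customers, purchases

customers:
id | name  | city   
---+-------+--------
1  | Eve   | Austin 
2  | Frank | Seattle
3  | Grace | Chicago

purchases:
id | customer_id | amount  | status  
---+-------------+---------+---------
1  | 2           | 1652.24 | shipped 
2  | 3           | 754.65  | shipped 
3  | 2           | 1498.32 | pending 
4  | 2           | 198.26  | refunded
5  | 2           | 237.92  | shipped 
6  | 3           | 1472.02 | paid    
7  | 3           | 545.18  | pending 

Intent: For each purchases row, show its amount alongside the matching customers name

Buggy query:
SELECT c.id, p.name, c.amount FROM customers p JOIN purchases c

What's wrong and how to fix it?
Bug: Missing join condition: each purchases row is matched to all customers rows instead of just its own

Fix: Add ON c.customer_id = p.id to the JOIN

Corrected query:
SELECT c.id, p.name, c.amount FROM customers p JOIN purchases c ON c.customer_id = p.id

Result:
id | name  | amount 
---+-------+--------
1  | Frank | 1652.24
2  | Grace | 754.65 
3  | Frank | 1498.32
4  | Frank | 198.26 
5  | Frank | 237.92 
6  | Grace | 1472.02
7  | Grace | 545.18 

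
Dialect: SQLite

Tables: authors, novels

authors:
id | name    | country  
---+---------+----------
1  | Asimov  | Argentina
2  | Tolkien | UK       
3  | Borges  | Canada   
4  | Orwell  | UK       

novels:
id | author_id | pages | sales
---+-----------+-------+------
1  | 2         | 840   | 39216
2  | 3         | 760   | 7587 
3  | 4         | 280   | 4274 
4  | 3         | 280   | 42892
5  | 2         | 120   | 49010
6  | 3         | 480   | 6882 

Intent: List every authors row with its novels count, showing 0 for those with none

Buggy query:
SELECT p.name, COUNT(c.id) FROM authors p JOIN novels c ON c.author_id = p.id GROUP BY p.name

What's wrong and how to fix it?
Bug: INNER JOIN drops authors rows that have no matching novels rows

Fix: Use LEFT JOIN so parents without children still appear (COUNT(c.id) gives 0)

Corrected query:
SELECT p.name, COUNT(c.id) FROM authors p LEFT JOIN novels c ON c.author_id = p.id GROUP BY p.name

Result:
name    | COUNT(c.id)
--------+------------
Asimov  | 0          
Borges  | 3          
Orwell  | 1          
Tolkien | 2          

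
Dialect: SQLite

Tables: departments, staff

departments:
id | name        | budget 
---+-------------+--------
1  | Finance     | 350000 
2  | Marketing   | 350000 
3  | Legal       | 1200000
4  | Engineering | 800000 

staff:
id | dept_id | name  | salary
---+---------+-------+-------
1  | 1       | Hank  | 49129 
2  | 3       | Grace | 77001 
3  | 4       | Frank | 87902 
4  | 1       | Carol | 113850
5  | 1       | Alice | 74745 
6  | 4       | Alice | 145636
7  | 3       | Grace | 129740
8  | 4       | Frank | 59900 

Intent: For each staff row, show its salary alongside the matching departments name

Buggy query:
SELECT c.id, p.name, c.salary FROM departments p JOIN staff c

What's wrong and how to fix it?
Bug: Missing join condition: each staff row is matched to all departments rows instead of just its own

Fix: Specify the join condition linking the foreign key to the parent id

Corrected query:
SELECT c.id, p.name, c.salary FROM departments p JOIN staff c ON c.dept_id = p.id

Result:
id | name        | salary
---+-------------+-------
1  | Finance     | 49129 
2  | Legal       | 77001 
3  | Engineering | 87902 
4  | Finance     | 113850
5  | Finance     | 74745 
6  | Engineering | 145636
7  | Legal       | 129740
8  | Engineering | 59900 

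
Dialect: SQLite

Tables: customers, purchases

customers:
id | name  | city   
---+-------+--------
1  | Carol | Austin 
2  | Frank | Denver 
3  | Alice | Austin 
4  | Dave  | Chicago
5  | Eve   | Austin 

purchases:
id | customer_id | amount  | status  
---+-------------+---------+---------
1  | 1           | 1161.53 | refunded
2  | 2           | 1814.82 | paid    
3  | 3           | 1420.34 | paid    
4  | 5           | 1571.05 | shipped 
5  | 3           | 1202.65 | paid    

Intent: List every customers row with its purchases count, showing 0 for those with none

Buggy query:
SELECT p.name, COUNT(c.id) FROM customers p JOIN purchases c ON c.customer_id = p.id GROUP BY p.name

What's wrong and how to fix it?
Bug: INNER JOIN drops customers rows that have no matching purchases rows

Fix: Use LEFT JOIN so parents without children still appear (COUNT(c.id) gives 0)

Corrected query:
SELECT p.name, COUNT(c.id) FROM customers p LEFT JOIN purchases c ON c.customer_id = p.id GROUP BY p.name

Result:
name  | COUNT(c.id)
------+------------
Alice | 2          
Carol | 1          
Dave  | 0          
Eve   | 1          
Frank | 1          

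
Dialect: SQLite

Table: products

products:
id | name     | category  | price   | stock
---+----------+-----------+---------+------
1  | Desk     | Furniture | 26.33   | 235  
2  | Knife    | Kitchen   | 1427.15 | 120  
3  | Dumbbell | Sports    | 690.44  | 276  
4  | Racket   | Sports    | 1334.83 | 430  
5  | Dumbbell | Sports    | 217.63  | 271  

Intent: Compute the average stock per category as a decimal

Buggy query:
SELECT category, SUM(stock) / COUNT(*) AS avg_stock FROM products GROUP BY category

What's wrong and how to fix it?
Bug: Both operands are integers, so '/' performs integer division and truncates

Fix: Cast one side to REAL so the division keeps the fractional part

Corrected query:
SELECT category, SUM(stock) * 1.0 / COUNT(*) AS avg_stock FROM products GROUP BY category

Result:
category  | avg_stock 
----------+-----------
Furniture | 235       
Kitchen   | 120       
Sports    | 325.666667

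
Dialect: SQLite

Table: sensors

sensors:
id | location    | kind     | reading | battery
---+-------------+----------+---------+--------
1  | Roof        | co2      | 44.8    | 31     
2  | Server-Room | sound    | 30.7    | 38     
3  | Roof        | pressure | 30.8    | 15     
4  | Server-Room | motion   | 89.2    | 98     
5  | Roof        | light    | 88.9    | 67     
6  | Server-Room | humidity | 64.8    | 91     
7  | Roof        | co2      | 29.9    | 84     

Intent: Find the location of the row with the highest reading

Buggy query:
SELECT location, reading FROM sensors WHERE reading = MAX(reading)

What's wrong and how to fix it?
Bug: WHERE is evaluated per row; an aggregate over the whole table isn't defined there

Fix: Wrap MAX in a scalar subquery so WHERE compares against a single value

Corrected query:
SELECT location, reading FROM sensors WHERE reading = (SELECT MAX(reading) FROM sensors)

Result:
location    | reading
------------+--------
Server-Room | 89.2   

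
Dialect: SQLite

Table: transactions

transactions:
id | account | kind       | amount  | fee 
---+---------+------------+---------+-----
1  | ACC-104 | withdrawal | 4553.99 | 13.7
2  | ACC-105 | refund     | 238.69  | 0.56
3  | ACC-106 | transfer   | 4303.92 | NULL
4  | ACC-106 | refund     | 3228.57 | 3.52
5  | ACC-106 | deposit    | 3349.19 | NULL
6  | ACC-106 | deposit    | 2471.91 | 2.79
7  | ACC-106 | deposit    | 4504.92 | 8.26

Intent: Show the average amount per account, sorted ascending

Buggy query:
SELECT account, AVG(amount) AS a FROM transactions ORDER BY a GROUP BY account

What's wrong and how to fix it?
Bug: ORDER BY appears before GROUP BY; SQL clause order requires GROUP BY first

Fix: Reorder: SELECT … FROM … GROUP BY … ORDER BY …

Corrected query:
SELECT account, AVG(amount) AS a FROM transactions GROUP BY account ORDER BY a

Result:
account | a       
--------+---------
ACC-105 | 238.69  
ACC-106 | 3571.702
ACC-104 | 4553.99 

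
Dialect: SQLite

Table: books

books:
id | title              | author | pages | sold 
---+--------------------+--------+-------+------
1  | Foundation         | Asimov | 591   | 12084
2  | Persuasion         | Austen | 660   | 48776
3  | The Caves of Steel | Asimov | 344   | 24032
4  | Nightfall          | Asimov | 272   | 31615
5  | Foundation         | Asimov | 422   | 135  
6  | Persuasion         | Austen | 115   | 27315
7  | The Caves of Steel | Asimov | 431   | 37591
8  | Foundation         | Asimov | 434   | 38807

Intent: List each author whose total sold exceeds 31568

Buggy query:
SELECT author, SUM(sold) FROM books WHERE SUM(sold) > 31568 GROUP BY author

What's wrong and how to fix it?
Bug: WHERE runs before GROUP BY, so aggregates aren't available there

Fix: Move the aggregate condition to a HAVING clause

Corrected query:
SELECT author, SUM(sold) FROM books GROUP BY author HAVING SUM(sold) > 31568

Result:
author | SUM(sold)
-------+----------
Asimov | 144264   
Austen | 76091    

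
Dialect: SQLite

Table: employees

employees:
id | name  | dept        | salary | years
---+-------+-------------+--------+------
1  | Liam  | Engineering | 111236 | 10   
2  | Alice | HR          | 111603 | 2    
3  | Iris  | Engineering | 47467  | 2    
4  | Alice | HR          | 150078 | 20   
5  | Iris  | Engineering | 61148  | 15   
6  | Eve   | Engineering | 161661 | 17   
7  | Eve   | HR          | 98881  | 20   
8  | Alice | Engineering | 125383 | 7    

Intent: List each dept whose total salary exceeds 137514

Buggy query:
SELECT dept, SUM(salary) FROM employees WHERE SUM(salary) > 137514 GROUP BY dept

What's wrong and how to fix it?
Bug: WHERE runs before GROUP BY, so aggregates aren't available there

Fix: Use HAVING (which filters groups after aggregation) instead of WHERE

Corrected query:
SELECT dept, SUM(salary) FROM employees GROUP BY dept HAVING SUM(salary) > 137514

Result:
dept        | SUM(salary)
------------+------------
Engineering | 506895     
HR          | 360562     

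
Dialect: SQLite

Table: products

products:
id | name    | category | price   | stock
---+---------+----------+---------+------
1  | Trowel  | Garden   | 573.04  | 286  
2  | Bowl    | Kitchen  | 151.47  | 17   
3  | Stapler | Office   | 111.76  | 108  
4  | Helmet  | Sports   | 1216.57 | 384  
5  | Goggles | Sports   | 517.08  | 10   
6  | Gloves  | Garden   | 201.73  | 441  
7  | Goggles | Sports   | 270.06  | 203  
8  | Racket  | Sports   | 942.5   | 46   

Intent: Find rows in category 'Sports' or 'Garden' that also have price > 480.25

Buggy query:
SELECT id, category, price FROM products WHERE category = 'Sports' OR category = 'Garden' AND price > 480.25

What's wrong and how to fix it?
Bug: Without parentheses, AND is evaluated before OR, so the price filter only applies to the 'Garden' branch

Fix: Group the OR with parentheses (or use IN), then AND the threshold

Corrected query:
SELECT id, category, price FROM products WHERE (category = 'Sports' OR category = 'Garden') AND price > 480.25

Result:
id | category | price  
---+----------+--------
1  | Garden   | 573.04 
4  | Sports   | 1216.57
5  | Sports   | 517.08 
8  | Sports   | 942.5  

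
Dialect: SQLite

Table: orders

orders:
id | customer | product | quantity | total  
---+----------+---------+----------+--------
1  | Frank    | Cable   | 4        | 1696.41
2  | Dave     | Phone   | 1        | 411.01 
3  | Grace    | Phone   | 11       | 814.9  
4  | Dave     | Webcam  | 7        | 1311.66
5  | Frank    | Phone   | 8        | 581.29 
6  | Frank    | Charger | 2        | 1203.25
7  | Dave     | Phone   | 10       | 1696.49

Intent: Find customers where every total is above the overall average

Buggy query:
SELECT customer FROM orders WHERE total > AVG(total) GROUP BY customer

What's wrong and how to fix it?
Bug: WHERE evaluates per row before aggregation, so AVG() is unavailable

Fix: Use a subquery for AVG and a HAVING MIN(...) filter so the condition holds for every row in the group

Corrected query:
SELECT customer FROM orders GROUP BY customer HAVING MIN(total) > (SELECT AVG(total) FROM orders)

Result:
(no rows)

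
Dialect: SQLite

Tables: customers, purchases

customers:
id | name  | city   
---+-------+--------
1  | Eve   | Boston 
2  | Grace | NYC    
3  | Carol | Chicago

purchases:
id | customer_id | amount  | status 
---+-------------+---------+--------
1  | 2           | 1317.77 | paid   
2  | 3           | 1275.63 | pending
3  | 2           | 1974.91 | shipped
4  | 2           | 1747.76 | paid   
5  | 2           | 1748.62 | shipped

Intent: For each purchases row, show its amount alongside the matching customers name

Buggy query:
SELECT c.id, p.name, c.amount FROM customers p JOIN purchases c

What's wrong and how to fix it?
Bug: Missing join condition: each purchases row is matched to all customers rows instead of just its own

Fix: Add ON c.customer_id = p.id to the JOIN

Corrected query:
SELECT c.id, p.name, c.amount FROM customers p JOIN purchases c ON c.customer_id = p.id

Result:
id | name  | amount 
---+-------+--------
1  | Grace | 1317.77
2  | Carol | 1275.63
3  | Grace | 1974.91
4  | Grace | 1747.76
5  | Grace | 1748.62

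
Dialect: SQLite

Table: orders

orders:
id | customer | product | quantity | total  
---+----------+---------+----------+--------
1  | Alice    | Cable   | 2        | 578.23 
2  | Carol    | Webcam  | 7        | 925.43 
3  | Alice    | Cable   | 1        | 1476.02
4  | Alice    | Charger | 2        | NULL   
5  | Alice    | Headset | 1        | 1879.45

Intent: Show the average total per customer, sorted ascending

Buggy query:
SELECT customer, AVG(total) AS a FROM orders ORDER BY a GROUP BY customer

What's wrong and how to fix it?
Bug: GROUP BY must precede ORDER BY

Fix: Reorder: SELECT … FROM … GROUP BY … ORDER BY …

Corrected query:
SELECT customer, AVG(total) AS a FROM orders GROUP BY customer ORDER BY a

Result:
customer | a          
---------+------------
Carol    | 925.43     
Alice    | 1311.233333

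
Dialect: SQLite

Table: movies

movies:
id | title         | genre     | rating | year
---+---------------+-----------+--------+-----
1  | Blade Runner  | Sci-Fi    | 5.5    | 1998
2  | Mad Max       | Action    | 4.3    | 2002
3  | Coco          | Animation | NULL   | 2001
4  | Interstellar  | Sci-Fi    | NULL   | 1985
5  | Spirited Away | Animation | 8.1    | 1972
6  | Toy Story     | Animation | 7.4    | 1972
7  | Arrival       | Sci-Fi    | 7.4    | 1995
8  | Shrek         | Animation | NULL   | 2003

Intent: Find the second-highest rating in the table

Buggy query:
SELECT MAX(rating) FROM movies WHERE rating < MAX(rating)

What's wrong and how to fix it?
Bug: MAX(rating) on the right of the comparison is an aggregate-in-WHERE error

Fix: Compute the overall MAX in a subquery, then take MAX of rows below it

Corrected query:
SELECT MAX(rating) FROM movies WHERE rating < (SELECT MAX(rating) FROM movies)

Result:
MAX(rating)
-----------
7.4        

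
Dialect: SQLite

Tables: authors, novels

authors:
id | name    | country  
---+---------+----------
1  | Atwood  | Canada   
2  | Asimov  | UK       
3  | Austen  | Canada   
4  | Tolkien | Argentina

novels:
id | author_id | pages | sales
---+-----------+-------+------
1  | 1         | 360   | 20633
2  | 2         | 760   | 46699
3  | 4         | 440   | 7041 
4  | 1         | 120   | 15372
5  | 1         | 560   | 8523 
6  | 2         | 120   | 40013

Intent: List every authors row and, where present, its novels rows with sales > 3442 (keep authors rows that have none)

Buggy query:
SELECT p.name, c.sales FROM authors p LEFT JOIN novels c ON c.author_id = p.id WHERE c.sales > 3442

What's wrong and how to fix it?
Bug: A WHERE condition on the right-hand table after LEFT JOIN drops unmatched parents

Fix: Put 'c.sales > 3442' in the JOIN's ON clause instead of WHERE

Corrected query:
SELECT p.name, c.sales FROM authors p LEFT JOIN novels c ON c.author_id = p.id AND c.sales > 3442

Result:
name    | sales
--------+------
Atwood  | 8523 
Atwood  | 15372
Atwood  | 20633
Asimov  | 40013
Asimov  | 46699
Austen  | NULL 
Tolkien | 7041 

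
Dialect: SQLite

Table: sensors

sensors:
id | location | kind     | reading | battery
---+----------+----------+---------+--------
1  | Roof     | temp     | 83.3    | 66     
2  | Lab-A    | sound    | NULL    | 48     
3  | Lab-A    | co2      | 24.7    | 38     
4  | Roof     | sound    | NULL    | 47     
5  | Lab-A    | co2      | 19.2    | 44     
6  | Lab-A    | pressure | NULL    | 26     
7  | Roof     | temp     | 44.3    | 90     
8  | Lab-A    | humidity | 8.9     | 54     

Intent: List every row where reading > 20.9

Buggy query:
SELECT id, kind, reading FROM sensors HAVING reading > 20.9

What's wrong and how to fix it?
Bug: This is a non-aggregate query (no GROUP BY, no aggregates), so in SQLite the HAVING clause is invalid here; a row-level condition belongs in WHERE

Fix: Replace HAVING with WHERE since the condition applies to individual rows

Corrected query:
SELECT id, kind, reading FROM sensors WHERE reading > 20.9

Result:
id | kind | reading
---+------+--------
1  | temp | 83.3   
3  | co2  | 24.7   
7  | temp | 44.3   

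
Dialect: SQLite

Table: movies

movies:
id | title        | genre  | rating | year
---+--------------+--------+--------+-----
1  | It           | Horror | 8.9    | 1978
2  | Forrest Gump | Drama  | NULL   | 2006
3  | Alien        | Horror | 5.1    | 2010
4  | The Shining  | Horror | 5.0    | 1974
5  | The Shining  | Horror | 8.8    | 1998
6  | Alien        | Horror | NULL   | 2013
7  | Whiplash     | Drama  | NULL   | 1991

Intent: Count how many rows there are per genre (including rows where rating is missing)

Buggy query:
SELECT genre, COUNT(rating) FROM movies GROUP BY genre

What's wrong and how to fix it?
Bug: COUNT(rating) skips NULLs, so groups with missing rating are undercounted

Fix: Use COUNT(*) to count all rows regardless of NULL

Corrected query:
SELECT genre, COUNT(*) FROM movies GROUP BY genre

Result:
genre  | COUNT(*)
-------+---------
Drama  | 2       
Horror | 5       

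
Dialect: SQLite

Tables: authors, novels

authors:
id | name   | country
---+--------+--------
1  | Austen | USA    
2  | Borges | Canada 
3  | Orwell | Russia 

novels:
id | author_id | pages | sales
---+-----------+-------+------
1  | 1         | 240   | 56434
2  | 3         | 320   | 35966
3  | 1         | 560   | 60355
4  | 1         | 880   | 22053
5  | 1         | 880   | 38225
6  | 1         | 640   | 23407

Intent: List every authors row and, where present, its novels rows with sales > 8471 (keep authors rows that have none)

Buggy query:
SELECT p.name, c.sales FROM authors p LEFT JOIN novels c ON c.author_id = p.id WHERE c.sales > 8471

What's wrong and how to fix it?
Bug: Filtering c.sales in WHERE discards the NULL rows produced by LEFT JOIN, turning it into an inner join

Fix: Put 'c.sales > 8471' in the JOIN's ON clause instead of WHERE

Corrected query:
SELECT p.name, c.sales FROM authors p LEFT JOIN novels c ON c.author_id = p.id AND c.sales > 8471

Result:
name   | sales
-------+------
Austen | 22053
Austen | 23407
Austen | 38225
Austen | 56434
Austen | 60355
Borges | NULL 
Orwell | 35966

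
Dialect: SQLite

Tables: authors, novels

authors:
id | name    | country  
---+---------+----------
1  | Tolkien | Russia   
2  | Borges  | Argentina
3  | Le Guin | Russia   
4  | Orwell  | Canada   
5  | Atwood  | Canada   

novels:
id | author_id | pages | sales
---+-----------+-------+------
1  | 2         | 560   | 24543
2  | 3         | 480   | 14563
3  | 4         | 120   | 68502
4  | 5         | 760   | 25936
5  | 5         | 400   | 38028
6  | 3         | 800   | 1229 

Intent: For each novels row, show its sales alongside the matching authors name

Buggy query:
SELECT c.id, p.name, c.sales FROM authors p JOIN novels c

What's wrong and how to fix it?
Bug: JOIN with no ON clause produces a cartesian product; every novels row pairs with every authors row

Fix: Specify the join condition linking the foreign key to the parent id

Corrected query:
SELECT c.id, p.name, c.sales FROM authors p JOIN novels c ON c.author_id = p.id

Result:
id | name    | sales
---+---------+------
1  | Borges  | 24543
2  | Le Guin | 14563
3  | Orwell  | 68502
4  | Atwood  | 25936
5  | Atwood  | 38028
6  | Le Guin | 1229 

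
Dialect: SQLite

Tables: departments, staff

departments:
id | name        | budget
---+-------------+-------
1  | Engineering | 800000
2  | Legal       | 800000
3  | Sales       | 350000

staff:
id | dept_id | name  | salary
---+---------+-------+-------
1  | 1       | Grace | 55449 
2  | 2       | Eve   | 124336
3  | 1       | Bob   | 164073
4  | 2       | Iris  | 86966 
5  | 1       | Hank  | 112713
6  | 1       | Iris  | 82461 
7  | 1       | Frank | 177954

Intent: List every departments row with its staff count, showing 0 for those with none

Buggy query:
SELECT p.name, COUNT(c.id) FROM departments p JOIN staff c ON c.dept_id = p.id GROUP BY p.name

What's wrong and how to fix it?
Bug: An inner join excludes parents with zero children

Fix: Use LEFT JOIN so parents without children still appear (COUNT(c.id) gives 0)

Corrected query:
SELECT p.name, COUNT(c.id) FROM departments p LEFT JOIN staff c ON c.dept_id = p.id GROUP BY p.name

Result:
name        | COUNT(c.id)
------------+------------
Engineering | 5          
Legal       | 2          
Sales       | 0          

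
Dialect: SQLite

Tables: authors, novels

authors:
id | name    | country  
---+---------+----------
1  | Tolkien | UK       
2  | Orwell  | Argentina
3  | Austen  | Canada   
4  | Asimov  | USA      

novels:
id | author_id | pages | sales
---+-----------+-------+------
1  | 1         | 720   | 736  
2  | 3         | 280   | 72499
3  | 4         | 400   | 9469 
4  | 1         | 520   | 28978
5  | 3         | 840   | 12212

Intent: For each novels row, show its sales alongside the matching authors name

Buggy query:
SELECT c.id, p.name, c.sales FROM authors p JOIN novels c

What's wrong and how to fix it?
Bug: Missing join condition: each novels row is matched to all authors rows instead of just its own

Fix: Add ON c.author_id = p.id to the JOIN

Corrected query:
SELECT c.id, p.name, c.sales FROM authors p JOIN novels c ON c.author_id = p.id

Result:
id | name    | sales
---+---------+------
1  | Tolkien | 736  
2  | Austen  | 72499
3  | Asimov  | 9469 
4  | Tolkien | 28978
5  | Austen  | 12212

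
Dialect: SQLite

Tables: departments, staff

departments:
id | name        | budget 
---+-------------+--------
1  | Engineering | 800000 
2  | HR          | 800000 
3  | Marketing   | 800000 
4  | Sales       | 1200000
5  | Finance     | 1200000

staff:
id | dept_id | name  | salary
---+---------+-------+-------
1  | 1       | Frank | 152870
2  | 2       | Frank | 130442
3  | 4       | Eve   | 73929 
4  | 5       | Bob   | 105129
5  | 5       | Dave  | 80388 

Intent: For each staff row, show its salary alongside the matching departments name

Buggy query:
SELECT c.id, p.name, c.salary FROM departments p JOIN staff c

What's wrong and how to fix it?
Bug: JOIN with no ON clause produces a cartesian product; every staff row pairs with every departments row

Fix: Add ON c.dept_id = p.id to the JOIN

Corrected query:
SELECT c.id, p.name, c.salary FROM departments p JOIN staff c ON c.dept_id = p.id

Result:
id | name        | salary
---+-------------+-------
1  | Engineering | 152870
2  | HR          | 130442
3  | Sales       | 73929 
4  | Finance     | 105129
5  | Finance     | 80388 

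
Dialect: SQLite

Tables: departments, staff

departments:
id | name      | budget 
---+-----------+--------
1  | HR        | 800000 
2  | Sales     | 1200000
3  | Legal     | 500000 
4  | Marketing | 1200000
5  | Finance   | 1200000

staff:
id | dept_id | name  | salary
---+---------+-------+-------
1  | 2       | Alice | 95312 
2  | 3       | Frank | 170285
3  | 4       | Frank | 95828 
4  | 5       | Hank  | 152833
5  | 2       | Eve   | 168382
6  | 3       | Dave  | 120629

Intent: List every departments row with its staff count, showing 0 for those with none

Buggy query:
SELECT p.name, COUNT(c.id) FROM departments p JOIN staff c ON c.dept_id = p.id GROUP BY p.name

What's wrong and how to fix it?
Bug: An inner join excludes parents with zero children

Fix: Switch to LEFT JOIN to retain unmatched parent rows

Corrected query:
SELECT p.name, COUNT(c.id) FROM departments p LEFT JOIN staff c ON c.dept_id = p.id GROUP BY p.name

Result:
name      | COUNT(c.id)
----------+------------
Finance   | 1          
HR        | 0          
Legal     | 2          
Marketing | 1          
Sales     | 2          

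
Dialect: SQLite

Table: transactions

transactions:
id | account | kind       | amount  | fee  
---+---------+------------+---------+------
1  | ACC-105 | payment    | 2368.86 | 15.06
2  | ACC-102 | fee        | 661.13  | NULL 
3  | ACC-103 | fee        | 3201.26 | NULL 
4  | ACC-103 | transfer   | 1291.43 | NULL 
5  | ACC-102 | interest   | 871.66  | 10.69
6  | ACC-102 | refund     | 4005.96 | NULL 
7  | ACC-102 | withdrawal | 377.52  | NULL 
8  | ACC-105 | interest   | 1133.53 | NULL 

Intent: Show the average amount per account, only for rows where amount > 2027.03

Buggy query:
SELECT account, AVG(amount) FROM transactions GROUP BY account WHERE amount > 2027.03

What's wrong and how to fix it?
Bug: Row-level WHERE must come before GROUP BY in the clause order

Fix: Place WHERE between FROM and GROUP BY

Corrected query:
SELECT account, AVG(amount) FROM transactions WHERE amount > 2027.03 GROUP BY account

Result:
account | AVG(amount)
--------+------------
ACC-102 | 4005.96    
ACC-103 | 3201.26    
ACC-105 | 2368.86    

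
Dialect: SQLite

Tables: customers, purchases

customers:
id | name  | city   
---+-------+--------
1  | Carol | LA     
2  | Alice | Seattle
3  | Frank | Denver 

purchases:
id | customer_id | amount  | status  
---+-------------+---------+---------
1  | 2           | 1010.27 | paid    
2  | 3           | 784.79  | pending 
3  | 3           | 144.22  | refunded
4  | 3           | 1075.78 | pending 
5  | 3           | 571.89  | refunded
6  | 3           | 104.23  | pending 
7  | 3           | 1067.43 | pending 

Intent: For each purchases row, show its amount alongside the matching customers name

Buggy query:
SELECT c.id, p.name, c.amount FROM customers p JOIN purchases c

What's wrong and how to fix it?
Bug: Missing join condition: each purchases row is matched to all customers rows instead of just its own

Fix: Add ON c.customer_id = p.id to the JOIN

Corrected query:
SELECT c.id, p.name, c.amount FROM customers p JOIN purchases c ON c.customer_id = p.id

Result:
id | name  | amount 
---+-------+--------
1  | Alice | 1010.27
2  | Frank | 784.79 
3  | Frank | 144.22 
4  | Frank | 1075.78
5  | Frank | 571.89 
6  | Frank | 104.23 
7  | Frank | 1067.43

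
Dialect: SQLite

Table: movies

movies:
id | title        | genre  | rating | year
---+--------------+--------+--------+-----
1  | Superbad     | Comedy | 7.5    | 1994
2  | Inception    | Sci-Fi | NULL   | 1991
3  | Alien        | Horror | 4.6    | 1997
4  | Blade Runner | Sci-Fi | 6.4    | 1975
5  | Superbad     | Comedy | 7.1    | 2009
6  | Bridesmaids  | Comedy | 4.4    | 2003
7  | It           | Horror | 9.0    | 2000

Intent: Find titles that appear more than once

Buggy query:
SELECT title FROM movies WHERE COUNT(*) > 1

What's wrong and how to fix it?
Bug: COUNT(*) is an aggregate and cannot be used in WHERE

Fix: Group first, then use HAVING for the count condition

Corrected query:
SELECT title FROM movies GROUP BY title HAVING COUNT(*) > 1

Result:
title   
--------
Superbad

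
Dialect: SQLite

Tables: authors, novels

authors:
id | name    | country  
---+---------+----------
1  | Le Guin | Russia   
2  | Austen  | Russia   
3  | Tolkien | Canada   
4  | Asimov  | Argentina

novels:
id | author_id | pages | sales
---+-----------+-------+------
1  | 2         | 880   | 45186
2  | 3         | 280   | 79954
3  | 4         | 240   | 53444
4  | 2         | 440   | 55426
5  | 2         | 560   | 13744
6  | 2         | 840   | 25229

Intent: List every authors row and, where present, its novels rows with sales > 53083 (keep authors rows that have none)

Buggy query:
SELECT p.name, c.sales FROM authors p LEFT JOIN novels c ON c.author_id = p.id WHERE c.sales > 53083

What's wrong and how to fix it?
Bug: Filtering c.sales in WHERE discards the NULL rows produced by LEFT JOIN, turning it into an inner join

Fix: Put 'c.sales > 53083' in the JOIN's ON clause instead of WHERE

Corrected query:
SELECT p.name, c.sales FROM authors p LEFT JOIN novels c ON c.author_id = p.id AND c.sales > 53083

Result:
name    | sales
--------+------
Le Guin | NULL 
Austen  | 55426
Tolkien | 79954
Asimov  | 53444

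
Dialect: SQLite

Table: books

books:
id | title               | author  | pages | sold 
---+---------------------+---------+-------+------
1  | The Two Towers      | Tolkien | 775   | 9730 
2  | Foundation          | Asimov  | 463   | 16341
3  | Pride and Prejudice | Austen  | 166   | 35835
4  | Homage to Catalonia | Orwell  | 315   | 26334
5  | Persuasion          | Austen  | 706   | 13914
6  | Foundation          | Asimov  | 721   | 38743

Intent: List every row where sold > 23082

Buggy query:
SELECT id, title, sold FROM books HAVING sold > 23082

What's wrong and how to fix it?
Bug: HAVING filters the output of aggregation, but this query has no GROUP BY and no aggregate functions, so SQLite rejects it (HAVING clause on a non-aggregate query); the condition here is per row

Fix: Replace HAVING with WHERE since the condition applies to individual rows

Corrected query:
SELECT id, title, sold FROM books WHERE sold > 23082

Result:
id | title               | sold 
---+---------------------+------
3  | Pride and Prejudice | 35835
4  | Homage to Catalonia | 26334
6  | Foundation          | 38743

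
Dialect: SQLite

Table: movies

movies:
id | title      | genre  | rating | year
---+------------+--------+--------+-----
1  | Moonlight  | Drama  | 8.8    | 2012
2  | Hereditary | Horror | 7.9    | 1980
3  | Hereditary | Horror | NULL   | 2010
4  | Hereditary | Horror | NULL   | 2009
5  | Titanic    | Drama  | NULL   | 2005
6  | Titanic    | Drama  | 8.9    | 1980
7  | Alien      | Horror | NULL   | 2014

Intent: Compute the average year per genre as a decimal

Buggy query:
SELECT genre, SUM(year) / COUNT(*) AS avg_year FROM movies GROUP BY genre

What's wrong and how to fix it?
Bug: SUM(year) and COUNT(*) are both integers; the division truncates the fractional part

Fix: Multiply by 1.0 (or CAST to REAL) to force floating-point division

Corrected query:
SELECT genre, SUM(year) * 1.0 / COUNT(*) AS avg_year FROM movies GROUP BY genre

Result:
genre  | avg_year
-------+---------
Drama  | 1999    
Horror | 2003.25 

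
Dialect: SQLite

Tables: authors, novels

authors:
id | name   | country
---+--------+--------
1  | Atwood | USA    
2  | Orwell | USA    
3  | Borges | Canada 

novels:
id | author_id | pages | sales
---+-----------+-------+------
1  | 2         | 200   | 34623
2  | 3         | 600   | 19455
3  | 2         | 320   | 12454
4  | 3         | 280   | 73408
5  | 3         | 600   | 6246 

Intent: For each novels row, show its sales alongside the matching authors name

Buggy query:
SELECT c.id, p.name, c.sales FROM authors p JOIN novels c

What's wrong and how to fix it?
Bug: Missing join condition: each novels row is matched to all authors rows instead of just its own

Fix: Add ON c.author_id = p.id to the JOIN

Corrected query:
SELECT c.id, p.name, c.sales FROM authors p JOIN novels c ON c.author_id = p.id

Result:
id | name   | sales
---+--------+------
1  | Orwell | 34623
2  | Borges | 19455
3  | Orwell | 12454
4  | Borges | 73408
5  | Borges | 6246 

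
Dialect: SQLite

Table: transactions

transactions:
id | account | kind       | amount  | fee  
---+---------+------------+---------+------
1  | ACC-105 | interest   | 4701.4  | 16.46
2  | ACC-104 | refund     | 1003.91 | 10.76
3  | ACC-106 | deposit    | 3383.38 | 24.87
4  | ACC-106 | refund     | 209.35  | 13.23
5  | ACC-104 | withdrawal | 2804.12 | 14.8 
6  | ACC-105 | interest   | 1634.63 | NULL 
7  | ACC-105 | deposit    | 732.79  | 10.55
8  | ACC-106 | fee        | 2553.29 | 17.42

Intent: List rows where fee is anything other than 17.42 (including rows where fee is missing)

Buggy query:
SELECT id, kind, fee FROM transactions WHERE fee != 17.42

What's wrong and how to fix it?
Bug: Inequality against NULL is unknown, not true; rows with NULL are dropped

Fix: Add an explicit OR fee IS NULL to include the missing-value rows

Corrected query:
SELECT id, kind, fee FROM transactions WHERE fee != 17.42 OR fee IS NULL

Result:
id | kind       | fee  
---+------------+------
1  | interest   | 16.46
2  | refund     | 10.76
3  | deposit    | 24.87
4  | refund     | 13.23
5  | withdrawal | 14.8 
6  | interest   | NULL 
7  | deposit    | 10.55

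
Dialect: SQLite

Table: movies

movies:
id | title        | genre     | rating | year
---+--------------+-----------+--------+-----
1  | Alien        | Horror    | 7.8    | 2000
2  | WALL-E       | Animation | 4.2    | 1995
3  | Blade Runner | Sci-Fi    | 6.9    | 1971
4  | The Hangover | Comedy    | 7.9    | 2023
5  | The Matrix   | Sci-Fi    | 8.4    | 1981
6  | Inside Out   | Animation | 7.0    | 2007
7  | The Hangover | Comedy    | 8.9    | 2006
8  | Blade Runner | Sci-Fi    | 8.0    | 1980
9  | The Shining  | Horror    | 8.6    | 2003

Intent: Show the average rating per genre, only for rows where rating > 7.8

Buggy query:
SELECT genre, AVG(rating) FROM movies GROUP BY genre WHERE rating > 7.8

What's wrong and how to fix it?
Bug: WHERE cannot follow GROUP BY

Fix: Move the WHERE clause before GROUP BY

Corrected query:
SELECT genre, AVG(rating) FROM movies WHERE rating > 7.8 GROUP BY genre

Result:
genre  | AVG(rating)
-------+------------
Comedy | 8.4        
Horror | 8.6        
Sci-Fi | 8.2        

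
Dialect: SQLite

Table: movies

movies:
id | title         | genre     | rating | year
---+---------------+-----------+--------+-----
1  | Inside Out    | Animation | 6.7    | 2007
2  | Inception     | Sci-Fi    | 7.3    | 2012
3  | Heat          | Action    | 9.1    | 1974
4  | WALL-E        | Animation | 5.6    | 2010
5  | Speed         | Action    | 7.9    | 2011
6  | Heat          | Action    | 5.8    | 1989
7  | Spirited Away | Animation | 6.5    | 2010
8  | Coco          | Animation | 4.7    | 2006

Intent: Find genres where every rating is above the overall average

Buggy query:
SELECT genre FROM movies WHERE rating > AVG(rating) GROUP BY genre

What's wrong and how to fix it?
Bug: AVG() is an aggregate; it can't sit directly in WHERE

Fix: Compute the overall average in a scalar subquery and compare each group's MIN against it in HAVING

Corrected query:
SELECT genre FROM movies GROUP BY genre HAVING MIN(rating) > (SELECT AVG(rating) FROM movies)

Result:
genre 
------
Sci-Fi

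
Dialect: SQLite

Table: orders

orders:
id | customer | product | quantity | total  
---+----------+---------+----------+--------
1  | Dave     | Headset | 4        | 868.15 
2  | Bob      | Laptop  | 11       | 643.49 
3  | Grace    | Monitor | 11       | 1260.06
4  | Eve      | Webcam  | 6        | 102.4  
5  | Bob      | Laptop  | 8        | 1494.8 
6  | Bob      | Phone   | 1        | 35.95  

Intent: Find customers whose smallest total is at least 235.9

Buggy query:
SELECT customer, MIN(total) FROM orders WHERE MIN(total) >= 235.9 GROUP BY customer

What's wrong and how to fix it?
Bug: MIN() in WHERE is a misuse of aggregate

Fix: Replace WHERE with HAVING after the GROUP BY

Corrected query:
SELECT customer, MIN(total) FROM orders GROUP BY customer HAVING MIN(total) >= 235.9

Result:
customer | MIN(total)
---------+-----------
Dave     | 868.15    
Grace    | 1260.06   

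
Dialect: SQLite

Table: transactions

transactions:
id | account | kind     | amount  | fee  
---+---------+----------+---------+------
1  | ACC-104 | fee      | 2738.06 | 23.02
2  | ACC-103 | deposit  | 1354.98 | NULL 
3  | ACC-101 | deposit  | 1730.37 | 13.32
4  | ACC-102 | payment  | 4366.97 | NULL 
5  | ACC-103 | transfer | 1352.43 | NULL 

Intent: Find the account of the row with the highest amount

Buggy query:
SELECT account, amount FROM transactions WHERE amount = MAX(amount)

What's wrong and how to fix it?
Bug: MAX(amount) is an aggregate and cannot be used directly in WHERE

Fix: Use a subquery: WHERE amount = (SELECT MAX(amount) FROM transactions)

Corrected query:
SELECT account, amount FROM transactions WHERE amount = (SELECT MAX(amount) FROM transactions)

Result:
account | amount 
--------+--------
ACC-102 | 4366.97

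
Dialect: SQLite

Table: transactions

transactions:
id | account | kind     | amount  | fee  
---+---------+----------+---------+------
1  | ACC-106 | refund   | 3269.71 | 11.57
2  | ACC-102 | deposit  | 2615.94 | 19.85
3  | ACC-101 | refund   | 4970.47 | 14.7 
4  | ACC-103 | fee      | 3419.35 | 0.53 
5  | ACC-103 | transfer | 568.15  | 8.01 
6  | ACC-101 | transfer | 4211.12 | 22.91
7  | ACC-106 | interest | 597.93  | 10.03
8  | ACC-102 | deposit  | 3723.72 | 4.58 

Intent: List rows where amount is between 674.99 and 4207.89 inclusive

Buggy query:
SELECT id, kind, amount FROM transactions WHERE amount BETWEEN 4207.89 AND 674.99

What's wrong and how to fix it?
Bug: The bounds are reversed; BETWEEN a AND b requires a <= b to match anything

Fix: Write BETWEEN 674.99 AND 4207.89

Corrected query:
SELECT id, kind, amount FROM transactions WHERE amount BETWEEN 674.99 AND 4207.89

Result:
id | kind    | amount 
---+---------+--------
1  | refund  | 3269.71
2  | deposit | 2615.94
4  | fee     | 3419.35
8  | deposit | 3723.72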